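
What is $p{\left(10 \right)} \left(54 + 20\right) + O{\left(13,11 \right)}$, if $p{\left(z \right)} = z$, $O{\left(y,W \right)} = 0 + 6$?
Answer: $746$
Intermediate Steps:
$O{\left(y,W \right)} = 6$
$p{\left(10 \right)} \left(54 + 20\right) + O{\left(13,11 \right)} = 10 \left(54 + 20\right) + 6 = 10 \cdot 74 + 6 = 740 + 6 = 746$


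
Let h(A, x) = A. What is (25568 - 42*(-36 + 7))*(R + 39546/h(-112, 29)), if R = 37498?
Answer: 27858980195/28 ≈ 9.9496e+8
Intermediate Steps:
(25568 - 42*(-36 + 7))*(R + 39546/h(-112, 29)) = (25568 - 42*(-36 + 7))*(37498 + 39546/(-112)) = (25568 - 42*(-29))*(37498 + 39546*(-1/112)) = (25568 + 1218)*(37498 - 19773/56) = 26786*(2080115/56) = 27858980195/28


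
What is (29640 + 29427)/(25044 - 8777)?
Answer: 59067/16267 ≈ 3.6311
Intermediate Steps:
(29640 + 29427)/(25044 - 8777) = 59067/16267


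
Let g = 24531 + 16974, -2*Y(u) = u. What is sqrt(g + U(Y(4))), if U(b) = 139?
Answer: 2*sqrt(10411) ≈ 204.07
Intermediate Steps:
Y(u) = -u/2
g = 41505
sqrt(g + U(Y(4))) = sqrt(41505 + 139) = sqrt(41644) = 2*sqrt(10411)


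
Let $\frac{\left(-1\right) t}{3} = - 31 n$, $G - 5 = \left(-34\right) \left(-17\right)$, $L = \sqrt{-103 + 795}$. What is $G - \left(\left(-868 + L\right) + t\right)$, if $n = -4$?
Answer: $1823 - 2 \sqrt{173} \approx 1796.7$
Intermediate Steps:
$L = 2 \sqrt{173}$ ($L = \sqrt{692} = 2 \sqrt{173} \approx 26.306$)
$G = 583$ ($G = 5 - -578 = 5 + 578 = 583$)
$t = -372$ ($t = - 3 \left(\left(-31\right) \left(-4\right)\right) = \left(-3\right) 124 = -372$)
$G - \left(\left(-868 + L\right) + t\right) = 583 - \left(\left(-868 + 2 \sqrt{173}\right) - 372\right) = 583 - \left(-1240 + 2 \sqrt{173}\right) = 583 + \left(1240 - 2 \sqrt{173}\right) = 1823 - 2 \sqrt{173}$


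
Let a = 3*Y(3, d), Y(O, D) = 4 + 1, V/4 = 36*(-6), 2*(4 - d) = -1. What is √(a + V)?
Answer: I*√849 ≈ 29.138*I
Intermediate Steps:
d = 9/2 (d = 4 - ½*(-1) = 4 + ½ = 9/2 ≈ 4.5000)
V = -864 (V = 4*(36*(-6)) = 4*(-216) = -864)
Y(O, D) = 5
a = 15 (a = 3*5 = 15)
√(a + V) = √(15 - 864) = √(-849) = I*√849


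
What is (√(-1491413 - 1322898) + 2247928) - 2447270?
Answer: -199342 + I*√2814311 ≈ -1.9934e+5 + 1677.6*I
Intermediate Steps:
(√(-1491413 - 1322898) + 2247928) - 2447270 = (√(-2814311) + 2247928) - 2447270 = (I*√2814311 + 2247928) - 2447270 = (2247928 + I*√2814311) - 2447270 = -199342 + I*√2814311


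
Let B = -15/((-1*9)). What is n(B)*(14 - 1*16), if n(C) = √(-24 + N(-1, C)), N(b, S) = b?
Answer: -10*I ≈ -10.0*I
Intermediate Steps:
B = 5/3 (B = -15/(-9) = -15*(-⅑) = 5/3 ≈ 1.6667)
n(C) = 5*I (n(C) = √(-24 - 1) = √(-25) = 5*I)
n(B)*(14 - 1*16) = (5*I)*(14 - 1*16) = (5*I)*(14 - 16) = (5*I)*(-2) = -10*I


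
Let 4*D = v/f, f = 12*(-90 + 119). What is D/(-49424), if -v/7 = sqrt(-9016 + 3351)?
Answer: 7*I*sqrt(5665)/68798208 ≈ 7.6581e-6*I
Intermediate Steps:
f = 348 (f = 12*29 = 348)
v = -7*I*sqrt(5665) (v = -7*sqrt(-9016 + 3351) = -7*I*sqrt(5665) ≈ -526.86*I)
D = -7*I*sqrt(5665)/1392 (D = (-7*I*sqrt(5665)/348)/4 = -7*I*sqrt(5665)/1392 ≈ -0.37849*I)
D/(-49424) = -7*I*sqrt(5665)/1392/(-49424) = -7*I*sqrt(5665)/1392*(-1/49424) = 7*I*sqrt(5665)/68798208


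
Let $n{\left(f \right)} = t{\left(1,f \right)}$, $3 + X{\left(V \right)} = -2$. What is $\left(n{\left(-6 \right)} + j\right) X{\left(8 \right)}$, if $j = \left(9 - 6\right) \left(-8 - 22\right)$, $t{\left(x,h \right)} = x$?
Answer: $445$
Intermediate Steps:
$j = -90$ ($j = 3 \left(-30\right) = -90$)
$X{\left(V \right)} = -5$ ($X{\left(V \right)} = -3 - 2 = -5$)
$n{\left(f \right)} = 1$
$\left(n{\left(-6 \right)} + j\right) X{\left(8 \right)} = \left(1 - 90\right) \left(-5\right) = \left(-89\right) \left(-5\right) = 445$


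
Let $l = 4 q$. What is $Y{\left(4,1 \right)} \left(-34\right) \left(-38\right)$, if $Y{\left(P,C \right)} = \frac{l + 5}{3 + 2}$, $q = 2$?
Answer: $\frac{16796}{5} \approx 3359.2$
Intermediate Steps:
$l = 8$ ($l = 4 \cdot 2 = 8$)
$Y{\left(P,C \right)} = \frac{13}{5}$ ($Y{\left(P,C \right)} = \frac{8 + 5}{3 + 2} = \frac{13}{5}$)
$Y{\left(4,1 \right)} \left(-34\right) \left(-38\right) = \frac{13}{5} \left(-34\right) \left(-38\right) = \left(- \frac{442}{5}\right) \left(-38\right) = \frac{16796}{5}$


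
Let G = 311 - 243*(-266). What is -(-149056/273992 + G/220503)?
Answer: 1883973595/7552007247 ≈ 0.24947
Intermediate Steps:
G = 64949 (G = 311 + 64638 = 64949)
-(-149056/273992 + G/220503) = -(-149056/273992 + 64949/220503) = -(-149056*1/273992 + 64949*(1/220503)) = -(-18632/34249 + 64949/220503) = -1*(-1883973595/7552007247) = 1883973595/7552007247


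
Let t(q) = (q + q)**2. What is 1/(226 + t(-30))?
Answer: 1/3826 ≈ 0.00026137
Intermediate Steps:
t(q) = 4*q**2 (t(q) = (2*q)**2 = 4*q**2)
1/(226 + t(-30)) = 1/(226 + 4*(-30)**2) = 1/(226 + 4*900) = 1/(226 + 3600) = 1/3826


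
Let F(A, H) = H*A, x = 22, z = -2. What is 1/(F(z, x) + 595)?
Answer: 1/551 ≈ 0.0018149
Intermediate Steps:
F(A, H) = A*H
1/(F(z, x) + 595) = 1/(-2*22 + 595) = 1/(-44 + 595) = 1/551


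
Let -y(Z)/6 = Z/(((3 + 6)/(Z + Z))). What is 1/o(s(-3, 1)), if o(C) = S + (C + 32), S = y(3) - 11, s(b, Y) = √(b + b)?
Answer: 3/29 - I*√6/87 ≈ 0.10345 - 0.028155*I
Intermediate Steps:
y(Z) = -4*Z²/3 (y(Z) = -6*Z/((3 + 6)/(Z + Z)) = -6*Z/(9/((2*Z))) = -6*Z/(9*(1/(2*Z))) = -6*Z/(9/(2*Z)) = -6*Z*2*Z/9 = -4*Z²/3)
s(b, Y) = √2*√b (s(b, Y) = √(2*b) = √2*√b)
S = -23 (S = -4/3*3² - 11 = -4/3*9 - 11 = -12 - 11 = -23)
o(C) = 9 + C (o(C) = -23 + (C + 32) = -23 + (32 + C) = 9 + C)
1/o(s(-3, 1)) = 1/(9 + √2*√(-3)) = 1/(9 + √2*(I*√3)) = 1/(9 + I*√6)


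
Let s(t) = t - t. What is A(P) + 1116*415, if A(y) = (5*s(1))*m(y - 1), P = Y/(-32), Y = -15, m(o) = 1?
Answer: 463140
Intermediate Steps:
P = 15/32 (P = -15/(-32) = -15*(-1/32) = 15/32 ≈ 0.46875)
s(t) = 0
A(y) = 0 (A(y) = (5*0)*1 = 0*1 = 0)
A(P) + 1116*415 = 0 + 1116*415 = 0 + 463140 = 463140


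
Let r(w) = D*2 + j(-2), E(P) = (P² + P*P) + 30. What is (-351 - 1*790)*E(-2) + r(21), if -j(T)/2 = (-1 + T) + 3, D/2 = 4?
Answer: -43342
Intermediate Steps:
D = 8 (D = 2*4 = 8)
j(T) = -4 - 2*T (j(T) = -2*((-1 + T) + 3) = -2*(2 + T) = -4 - 2*T)
E(P) = 30 + 2*P² (E(P) = (P² + P²) + 30 = 2*P² + 30 = 30 + 2*P²)
r(w) = 16 (r(w) = 8*2 + (-4 - 2*(-2)) = 16 + (-4 + 4) = 16 + 0 = 16)
(-351 - 1*790)*E(-2) + r(21) = (-351 - 1*790)*(30 + 2*(-2)²) + 16 = (-351 - 790)*(30 + 2*4) + 16 = -1141*(30 + 8) + 16 = -1141*38 + 16 = -43358 + 16 = -43342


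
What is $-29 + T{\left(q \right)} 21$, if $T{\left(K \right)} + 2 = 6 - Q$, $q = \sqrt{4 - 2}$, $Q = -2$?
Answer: $97$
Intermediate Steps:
$q = \sqrt{2} \approx 1.4142$
$T{\left(K \right)} = 6$ ($T{\left(K \right)} = -2 + \left(6 - -2\right) = -2 + \left(6 + 2\right) = -2 + 8 = 6$)
$-29 + T{\left(q \right)} 21 = -29 + 6 \cdot 21 = -29 + 126 = 97$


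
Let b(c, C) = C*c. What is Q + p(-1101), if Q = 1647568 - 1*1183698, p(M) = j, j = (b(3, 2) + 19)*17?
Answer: 464295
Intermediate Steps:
j = 425 (j = (2*3 + 19)*17 = (6 + 19)*17 = 25*17 = 425)
p(M) = 425
Q = 463870 (Q = 1647568 - 1183698 = 463870)
Q + p(-1101) = 463870 + 425 = 464295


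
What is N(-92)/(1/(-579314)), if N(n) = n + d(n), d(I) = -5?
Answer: 56193458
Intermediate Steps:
N(n) = -5 + n (N(n) = n - 5 = -5 + n)
N(-92)/(1/(-579314)) = (-5 - 92)/(1/(-579314)) = -97/(-1/579314) = -97*(-579314) = 56193458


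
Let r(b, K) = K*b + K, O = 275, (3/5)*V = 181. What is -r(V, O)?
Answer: -249700/3 ≈ -83233.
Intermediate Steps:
V = 905/3 (V = (5/3)*181 = 905/3 ≈ 301.67)
r(b, K) = K + K*b
-r(V, O) = -275*(1 + 905/3) = -275*908/3 = -1*249700/3 = -249700/3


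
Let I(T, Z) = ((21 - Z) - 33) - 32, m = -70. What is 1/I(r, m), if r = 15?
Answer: 1/26 ≈ 0.038462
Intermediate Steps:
I(T, Z) = -44 - Z (I(T, Z) = (-12 - Z) - 32 = -44 - Z)
1/I(r, m) = 1/(-44 - 1*(-70)) = 1/(-44 + 70) = 1/26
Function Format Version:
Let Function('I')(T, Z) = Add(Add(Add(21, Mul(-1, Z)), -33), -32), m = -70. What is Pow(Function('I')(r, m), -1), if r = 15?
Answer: Rational(1, 26) ≈ 0.038462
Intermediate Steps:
Function('I')(T, Z) = Add(-44, Mul(-1, Z)) (Function('I')(T, Z) = Add(Add(-12, Mul(-1, Z)), -32) = Add(-44, Mul(-1, Z)))
Pow(Function('I')(r, m), -1) = Pow(Add(-44, Mul(-1, -70)), -1) = Pow(Add(-44, 70), -1) = Pow(26, -1) = Rational(1, 26)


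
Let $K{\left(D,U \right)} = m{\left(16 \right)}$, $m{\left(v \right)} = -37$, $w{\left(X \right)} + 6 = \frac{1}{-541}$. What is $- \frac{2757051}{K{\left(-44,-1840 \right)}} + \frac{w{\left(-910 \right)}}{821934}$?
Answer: $\frac{1225967650418855}{16452652878} \approx 74515.0$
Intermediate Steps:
$w{\left(X \right)} = - \frac{3247}{541}$ ($w{\left(X \right)} = -6 + \frac{1}{-541} = -6 - \frac{1}{541} = - \frac{3247}{541}$)
$K{\left(D,U \right)} = -37$
$- \frac{2757051}{K{\left(-44,-1840 \right)}} + \frac{w{\left(-910 \right)}}{821934} = - \frac{2757051}{-37} - \frac{3247}{541 \cdot 821934} = \left(-2757051\right) \left(- \frac{1}{37}\right) - \frac{3247}{444666294} = \frac{2757051}{37} - \frac{3247}{444666294} = \frac{1225967650418855}{16452652878}$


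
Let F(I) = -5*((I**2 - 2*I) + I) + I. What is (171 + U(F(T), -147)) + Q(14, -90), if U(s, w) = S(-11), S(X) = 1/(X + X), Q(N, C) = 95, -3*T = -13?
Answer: 5851/22 ≈ 265.95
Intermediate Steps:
T = 13/3 (T = -1/3*(-13) = 13/3 ≈ 4.3333)
S(X) = 1/(2*X)
F(I) = -5*I**2 + 6*I (F(I) = -5*(I**2 - I) + I = (-5*I**2 + 5*I) + I = -5*I**2 + 6*I)
U(s, w) = -1/22 (U(s, w) = (1/2)/(-11) = (1/2)*(-1/11) = -1/22)
(171 + U(F(T), -147)) + Q(14, -90) = (171 - 1/22) + 95 = 3761/22 + 95 = 5851/22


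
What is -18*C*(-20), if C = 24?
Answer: 8640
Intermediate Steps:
-18*C*(-20) = -18*24*(-20) = -432*(-20) = 8640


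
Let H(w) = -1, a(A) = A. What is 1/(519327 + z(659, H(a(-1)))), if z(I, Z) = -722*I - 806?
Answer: 1/42723 ≈ 2.3407e-5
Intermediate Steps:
z(I, Z) = -806 - 722*I
1/(519327 + z(659, H(a(-1)))) = 1/(519327 + (-806 - 722*659)) = 1/(519327 + (-806 - 475798)) = 1/(519327 - 476604) = 1/42723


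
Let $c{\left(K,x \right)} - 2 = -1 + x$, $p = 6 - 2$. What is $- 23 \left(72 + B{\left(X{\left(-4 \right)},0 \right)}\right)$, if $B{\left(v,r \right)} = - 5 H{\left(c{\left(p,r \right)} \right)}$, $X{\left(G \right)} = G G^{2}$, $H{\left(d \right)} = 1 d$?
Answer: $-1541$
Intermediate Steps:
$p = 4$ ($p = 6 - 2 = 4$)
$c{\left(K,x \right)} = 1 + x$ ($c{\left(K,x \right)} = 2 + \left(-1 + x\right) = 1 + x$)
$H{\left(d \right)} = d$
$X{\left(G \right)} = G^{3}$
$B{\left(v,r \right)} = -5 - 5 r$ ($B{\left(v,r \right)} = - 5 \left(1 + r\right) = -5 - 5 r$)
$- 23 \left(72 + B{\left(X{\left(-4 \right)},0 \right)}\right) = - 23 \left(72 - 5\right) = \left(-23\right) 67 = -1541$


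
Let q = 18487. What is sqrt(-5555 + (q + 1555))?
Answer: sqrt(14487) ≈ 120.36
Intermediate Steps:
sqrt(-5555 + (q + 1555)) = sqrt(-5555 + (18487 + 1555)) = sqrt(-5555 + 20042) = sqrt(14487)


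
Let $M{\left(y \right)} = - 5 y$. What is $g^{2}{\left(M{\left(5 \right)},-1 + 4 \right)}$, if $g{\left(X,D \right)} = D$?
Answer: $9$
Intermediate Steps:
$g^{2}{\left(M{\left(5 \right)},-1 + 4 \right)} = \left(-1 + 4\right)^{2} = 3^{2} = 9$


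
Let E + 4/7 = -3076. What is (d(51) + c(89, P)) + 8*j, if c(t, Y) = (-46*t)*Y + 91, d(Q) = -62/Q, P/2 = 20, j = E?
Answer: -67216955/357 ≈ -1.8828e+5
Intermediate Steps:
E = -21536/7 (E = -4/7 - 3076 = -21536/7 ≈ -3076.6)
j = -21536/7 ≈ -3076.6
P = 40 (P = 2*20 = 40)
c(t, Y) = 91 - 46*Y*t (c(t, Y) = -46*Y*t + 91 = 91 - 46*Y*t)
(d(51) + c(89, P)) + 8*j = (-62/51 + (91 - 46*40*89)) + 8*(-21536/7) = (-62*1/51 + (91 - 163760)) - 172288/7 = (-62/51 - 163669) - 172288/7 = -8347181/51 - 172288/7 = -67216955/357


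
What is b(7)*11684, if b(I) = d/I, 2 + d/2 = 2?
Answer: 0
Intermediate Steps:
d = 0 (d = -4 + 2*2 = -4 + 4 = 0)
b(I) = 0 (b(I) = 0/I = 0)
b(7)*11684 = 0*11684 = 0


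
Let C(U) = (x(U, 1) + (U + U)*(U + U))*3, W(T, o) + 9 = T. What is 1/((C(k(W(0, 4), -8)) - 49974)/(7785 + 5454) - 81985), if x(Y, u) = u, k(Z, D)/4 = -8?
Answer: -1471/120604122 ≈ -1.2197e-5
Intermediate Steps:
W(T, o) = -9 + T
k(Z, D) = -32 (k(Z, D) = 4*(-8) = -32)
C(U) = 3 + 12*U² (C(U) = (1 + (U + U)*(U + U))*3 = (1 + (2*U)*(2*U))*3 = (1 + 4*U²)*3 = 3 + 12*U²)
1/((C(k(W(0, 4), -8)) - 49974)/(7785 + 5454) - 81985) = 1/(((3 + 12*(-32)²) - 49974)/(7785 + 5454) - 81985) = 1/(((3 + 12*1024) - 49974)/13239 - 81985) = 1/(((3 + 12288) - 49974)*(1/13239) - 81985) = 1/((12291 - 49974)*(1/13239) - 81985) = 1/(-37683*1/13239 - 81985) = 1/(-4187/1471 - 81985) = 1/(-120604122/1471) = -1471/120604122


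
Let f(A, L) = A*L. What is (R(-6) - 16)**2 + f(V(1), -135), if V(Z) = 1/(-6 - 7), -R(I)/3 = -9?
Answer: 1708/13 ≈ 131.38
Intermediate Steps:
R(I) = 27 (R(I) = -3*(-9) = 27)
V(Z) = -1/13 (V(Z) = 1/(-13) = -1/13)
(R(-6) - 16)**2 + f(V(1), -135) = (27 - 16)**2 - 1/13*(-135) = 11**2 + 135/13 = 121 + 135/13 = 1708/13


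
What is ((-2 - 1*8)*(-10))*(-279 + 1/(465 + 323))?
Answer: -5496275/197 ≈ -27900.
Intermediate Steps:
((-2 - 1*8)*(-10))*(-279 + 1/(465 + 323)) = ((-2 - 8)*(-10))*(-279 + 1/788) = (-10*(-10))*(-279 + 1/788) = 100*(-219851/788) = -5496275/197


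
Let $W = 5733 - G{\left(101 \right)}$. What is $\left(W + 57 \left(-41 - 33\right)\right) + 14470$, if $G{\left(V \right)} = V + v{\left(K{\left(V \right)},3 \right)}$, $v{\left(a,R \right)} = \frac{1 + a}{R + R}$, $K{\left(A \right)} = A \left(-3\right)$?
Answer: $\frac{47803}{3} \approx 15934.0$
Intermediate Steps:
$K{\left(A \right)} = - 3 A$
$v{\left(a,R \right)} = \frac{1 + a}{2 R}$
$G{\left(V \right)} = \frac{1}{6} + \frac{V}{2}$ ($G{\left(V \right)} = V + \frac{1 - 3 V}{2 \cdot 3} = V + \frac{1}{2} \cdot \frac{1}{3} \left(1 - 3 V\right) = V - \left(- \frac{1}{6} + \frac{V}{2}\right) = \frac{1}{6} + \frac{V}{2}$)
$W = \frac{17047}{3}$ ($W = 5733 - \left(\frac{1}{6} + \frac{1}{2} \cdot 101\right) = 5733 - \left(\frac{1}{6} + \frac{101}{2}\right) = 5733 - \frac{152}{3} = \frac{17047}{3} \approx 5682.3$)
$\left(W + 57 \left(-41 - 33\right)\right) + 14470 = \left(\frac{17047}{3} + 57 \left(-41 - 33\right)\right) + 14470 = \left(\frac{17047}{3} + 57 \left(-74\right)\right) + 14470 = \left(\frac{17047}{3} - 4218\right) + 14470 = \frac{4393}{3} + 14470 = \frac{47803}{3}$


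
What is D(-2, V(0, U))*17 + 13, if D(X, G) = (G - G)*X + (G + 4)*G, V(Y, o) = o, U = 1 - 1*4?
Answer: -38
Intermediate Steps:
U = -3 (U = 1 - 4 = -3)
D(X, G) = G*(4 + G) (D(X, G) = 0*X + (4 + G)*G = 0 + G*(4 + G) = G*(4 + G))
D(-2, V(0, U))*17 + 13 = -3*(4 - 3)*17 + 13 = -3*1*17 + 13 = -3*17 + 13 = -51 + 13 = -38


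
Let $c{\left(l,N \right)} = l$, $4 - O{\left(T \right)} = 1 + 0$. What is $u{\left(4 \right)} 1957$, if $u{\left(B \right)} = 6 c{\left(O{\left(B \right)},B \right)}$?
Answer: $35226$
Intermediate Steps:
$O{\left(T \right)} = 3$ ($O{\left(T \right)} = 4 - \left(1 + 0\right) = 4 - 1 = 3$)
$u{\left(B \right)} = 18$ ($u{\left(B \right)} = 6 \cdot 3 = 18$)
$u{\left(4 \right)} 1957 = 18 \cdot 1957 = 35226$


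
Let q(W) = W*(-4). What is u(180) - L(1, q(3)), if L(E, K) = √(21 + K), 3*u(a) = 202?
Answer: 193/3 ≈ 64.333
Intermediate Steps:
u(a) = 202/3 (u(a) = (⅓)*202 = 202/3)
q(W) = -4*W
u(180) - L(1, q(3)) = 202/3 - √(21 - 4*3) = 202/3 - √(21 - 12) = 202/3 - √9 = 202/3 - 1*3 = 202/3 - 3 = 193/3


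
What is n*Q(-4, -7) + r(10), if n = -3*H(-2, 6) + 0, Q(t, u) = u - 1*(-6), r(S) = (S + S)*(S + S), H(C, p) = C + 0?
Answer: 394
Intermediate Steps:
H(C, p) = C
r(S) = 4*S² (r(S) = (2*S)*(2*S) = 4*S²)
Q(t, u) = 6 + u (Q(t, u) = u + 6 = 6 + u)
n = 6 (n = -3*(-2) + 0 = 6 + 0 = 6)
n*Q(-4, -7) + r(10) = 6*(6 - 7) + 4*10² = 6*(-1) + 4*100 = -6 + 400 = 394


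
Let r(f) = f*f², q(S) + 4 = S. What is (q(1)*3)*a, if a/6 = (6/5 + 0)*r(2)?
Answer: -2592/5 ≈ -518.40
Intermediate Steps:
q(S) = -4 + S
r(f) = f³
a = 288/5 (a = 6*((6/5 + 0)*2³) = 6*((6*(⅕) + 0)*8) = 6*((6/5 + 0)*8) = 6*((6/5)*8) = 6*(48/5) = 288/5 ≈ 57.600)
(q(1)*3)*a = ((-4 + 1)*3)*(288/5) = -3*3*(288/5) = -9*288/5 = -2592/5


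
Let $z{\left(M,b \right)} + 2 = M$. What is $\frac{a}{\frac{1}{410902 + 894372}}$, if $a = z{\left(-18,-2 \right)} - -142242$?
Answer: $185638678828$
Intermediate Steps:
$z{\left(M,b \right)} = -2 + M$
$a = 142222$ ($a = \left(-2 - 18\right) - -142242 = -20 + 142242 = 142222$)
$\frac{a}{\frac{1}{410902 + 894372}} = \frac{142222}{\frac{1}{410902 + 894372}} = \frac{142222}{\frac{1}{1305274}} = 142222 \frac{1}{\frac{1}{1305274}} = 142222 \cdot 1305274 = 185638678828$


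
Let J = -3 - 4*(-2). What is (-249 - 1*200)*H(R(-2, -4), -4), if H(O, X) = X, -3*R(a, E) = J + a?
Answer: 1796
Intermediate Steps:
J = 5 (J = -3 + 8 = 5)
R(a, E) = -5/3 - a/3 (R(a, E) = -(5 + a)/3 = -5/3 - a/3)
(-249 - 1*200)*H(R(-2, -4), -4) = (-249 - 1*200)*(-4) = (-249 - 200)*(-4) = -449*(-4) = 1796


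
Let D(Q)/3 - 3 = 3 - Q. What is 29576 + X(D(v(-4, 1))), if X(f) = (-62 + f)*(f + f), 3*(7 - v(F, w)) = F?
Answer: 30542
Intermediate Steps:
v(F, w) = 7 - F/3
D(Q) = 18 - 3*Q (D(Q) = 9 + 3*(3 - Q) = 9 + (9 - 3*Q) = 18 - 3*Q)
X(f) = 2*f*(-62 + f) (X(f) = (-62 + f)*(2*f) = 2*f*(-62 + f))
29576 + X(D(v(-4, 1))) = 29576 + 2*(18 - 3*(7 - ⅓*(-4)))*(-62 + (18 - 3*(7 - ⅓*(-4)))) = 29576 + 2*(18 - 3*(7 + 4/3))*(-62 + (18 - 3*(7 + 4/3))) = 29576 + 2*(18 - 3*25/3)*(-62 + (18 - 3*25/3)) = 29576 + 2*(18 - 25)*(-62 + (18 - 25)) = 29576 + 2*(-7)*(-62 - 7) = 29576 + 2*(-7)*(-69) = 29576 + 966 = 30542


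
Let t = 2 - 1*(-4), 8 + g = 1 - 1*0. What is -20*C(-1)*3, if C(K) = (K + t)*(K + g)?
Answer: 2400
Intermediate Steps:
g = -7 (g = -8 + (1 - 1*0) = -8 + (1 + 0) = -8 + 1 = -7)
t = 6 (t = 2 + 4 = 6)
C(K) = (-7 + K)*(6 + K) (C(K) = (K + 6)*(K - 7) = (6 + K)*(-7 + K) = (-7 + K)*(6 + K))
-20*C(-1)*3 = -20*(-42 + (-1)**2 - 1*(-1))*3 = -20*(-42 + 1 + 1)*3 = -20*(-40)*3 = 800*3 = 2400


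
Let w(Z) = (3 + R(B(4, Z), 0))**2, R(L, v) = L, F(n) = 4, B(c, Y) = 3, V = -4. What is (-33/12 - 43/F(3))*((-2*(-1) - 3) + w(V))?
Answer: -945/2 ≈ -472.50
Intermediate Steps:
w(Z) = 36 (w(Z) = (3 + 3)**2 = 6**2 = 36)
(-33/12 - 43/F(3))*((-2*(-1) - 3) + w(V)) = (-33/12 - 43/4)*((-2*(-1) - 3) + 36) = (-33*1/12 - 43*1/4)*((2 - 3) + 36) = (-11/4 - 43/4)*(-1 + 36) = -27/2*35 = -945/2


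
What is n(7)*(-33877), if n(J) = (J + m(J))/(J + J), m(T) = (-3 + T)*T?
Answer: -169385/2 ≈ -84693.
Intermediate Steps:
m(T) = T*(-3 + T)
n(J) = (J + J*(-3 + J))/(2*J) (n(J) = (J + J*(-3 + J))/(J + J) = (J + J*(-3 + J))/((2*J)) = (J + J*(-3 + J))*(1/(2*J)) = (J + J*(-3 + J))/(2*J))
n(7)*(-33877) = (-1 + (1/2)*7)*(-33877) = (-1 + 7/2)*(-33877) = (5/2)*(-33877) = -169385/2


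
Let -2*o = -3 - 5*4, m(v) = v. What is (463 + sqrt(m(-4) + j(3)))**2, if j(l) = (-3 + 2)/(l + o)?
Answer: (13427 + I*sqrt(3422))**2/841 ≈ 2.1437e+5 + 1867.9*I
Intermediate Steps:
o = 23/2 (o = -(-3 - 5*4)/2 = -(-3 - 20)/2 = -1/2*(-23) = 23/2 ≈ 11.500)
j(l) = -1/(23/2 + l) (j(l) = (-3 + 2)/(l + 23/2) = -1/(23/2 + l))
(463 + sqrt(m(-4) + j(3)))**2 = (463 + sqrt(-4 - 2/(23 + 2*3)))**2 = (463 + sqrt(-4 - 2/(23 + 6)))**2 = (463 + sqrt(-4 - 2/29))**2 = (463 + sqrt(-118/29))**2 = (463 + I*sqrt(3422)/29)**2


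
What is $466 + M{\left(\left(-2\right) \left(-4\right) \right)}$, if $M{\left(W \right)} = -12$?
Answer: $454$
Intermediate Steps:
$466 + M{\left(\left(-2\right) \left(-4\right) \right)} = 466 - 12 = 454$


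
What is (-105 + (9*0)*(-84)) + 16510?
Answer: 16405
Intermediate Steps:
(-105 + (9*0)*(-84)) + 16510 = (-105 + 0*(-84)) + 16510 = (-105 + 0) + 16510 = -105 + 16510 = 16405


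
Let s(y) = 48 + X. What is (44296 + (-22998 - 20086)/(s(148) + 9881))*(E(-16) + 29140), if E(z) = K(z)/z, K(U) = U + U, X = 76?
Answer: 4304646378744/3335 ≈ 1.2907e+9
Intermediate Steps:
K(U) = 2*U
s(y) = 124 (s(y) = 48 + 76 = 124)
E(z) = 2 (E(z) = (2*z)/z = 2)
(44296 + (-22998 - 20086)/(s(148) + 9881))*(E(-16) + 29140) = (44296 + (-22998 - 20086)/(124 + 9881))*(2 + 29140) = (44296 - 43084/10005)*29142 = (443138396/10005)*29142 = 4304646378744/3335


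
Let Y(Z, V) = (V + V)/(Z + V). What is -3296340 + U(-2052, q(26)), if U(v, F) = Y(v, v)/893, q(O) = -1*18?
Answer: -2943631619/893 ≈ -3.2963e+6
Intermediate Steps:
q(O) = -18
Y(Z, V) = 2*V/(V + Z) (Y(Z, V) = (2*V)/(V + Z) = 2*V/(V + Z))
U(v, F) = 1/893 (U(v, F) = (2*v/(v + v))/893 = (2*v/((2*v)))*(1/893) = (2*v*(1/(2*v)))*(1/893) = 1*(1/893) = 1/893)
-3296340 + U(-2052, q(26)) = -3296340 + 1/893 = -2943631619/893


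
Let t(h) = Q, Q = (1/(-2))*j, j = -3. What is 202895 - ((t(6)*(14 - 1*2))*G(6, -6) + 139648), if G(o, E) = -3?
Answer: 63301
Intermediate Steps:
Q = 3/2 (Q = (1/(-2))*(-3) = (1*(-½))*(-3) = -½*(-3) = 3/2 ≈ 1.5000)
t(h) = 3/2
202895 - ((t(6)*(14 - 1*2))*G(6, -6) + 139648) = 202895 - ((3*(14 - 1*2)/2)*(-3) + 139648) = 202895 - ((3*(14 - 2)/2)*(-3) + 139648) = 202895 - (((3/2)*12)*(-3) + 139648) = 202895 - (18*(-3) + 139648) = 202895 - (-54 + 139648) = 202895 - 1*139594 = 202895 - 139594 = 63301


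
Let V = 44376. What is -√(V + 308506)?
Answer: -√352882 ≈ -594.04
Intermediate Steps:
-√(V + 308506) = -√(44376 + 308506) = -√352882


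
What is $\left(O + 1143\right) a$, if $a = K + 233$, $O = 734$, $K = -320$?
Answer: $-163299$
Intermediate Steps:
$a = -87$ ($a = -320 + 233 = -87$)
$\left(O + 1143\right) a = \left(734 + 1143\right) \left(-87\right) = 1877 \left(-87\right) = -163299$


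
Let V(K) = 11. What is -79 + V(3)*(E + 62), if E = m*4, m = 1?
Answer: 647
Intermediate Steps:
E = 4 (E = 1*4 = 4)
-79 + V(3)*(E + 62) = -79 + 11*(4 + 62) = -79 + 11*66 = -79 + 726 = 647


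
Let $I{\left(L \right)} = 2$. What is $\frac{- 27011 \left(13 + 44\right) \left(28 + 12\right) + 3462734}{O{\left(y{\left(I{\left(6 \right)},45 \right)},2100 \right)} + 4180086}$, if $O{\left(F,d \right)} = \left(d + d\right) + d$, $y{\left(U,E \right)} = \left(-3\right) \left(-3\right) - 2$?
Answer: $- \frac{29061173}{2093193} \approx -13.884$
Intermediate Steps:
$y{\left(U,E \right)} = 7$ ($y{\left(U,E \right)} = 9 - 2 = 7$)
$O{\left(F,d \right)} = 3 d$ ($O{\left(F,d \right)} = 2 d + d = 3 d$)
$\frac{- 27011 \left(13 + 44\right) \left(28 + 12\right) + 3462734}{O{\left(y{\left(I{\left(6 \right)},45 \right)},2100 \right)} + 4180086} = \frac{- 27011 \left(13 + 44\right) \left(28 + 12\right) + 3462734}{3 \cdot 2100 + 4180086} = \frac{- 27011 \cdot 57 \cdot 40 + 3462734}{6300 + 4180086} = \frac{\left(-27011\right) 2280 + 3462734}{4186386} = \left(-61585080 + 3462734\right) \frac{1}{4186386} = \left(-58122346\right) \frac{1}{4186386} = - \frac{29061173}{2093193}$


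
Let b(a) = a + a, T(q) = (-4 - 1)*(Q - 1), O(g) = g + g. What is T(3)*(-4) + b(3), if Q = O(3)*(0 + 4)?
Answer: 466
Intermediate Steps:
O(g) = 2*g
Q = 24 (Q = (2*3)*(0 + 4) = 6*4 = 24)
T(q) = -115 (T(q) = (-4 - 1)*(24 - 1) = -5*23 = -115)
b(a) = 2*a
T(3)*(-4) + b(3) = -115*(-4) + 2*3 = 460 + 6 = 466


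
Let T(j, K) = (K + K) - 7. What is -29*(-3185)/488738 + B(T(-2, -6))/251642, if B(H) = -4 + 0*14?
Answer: 11620479189/61493503898 ≈ 0.18897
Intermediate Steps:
T(j, K) = -7 + 2*K (T(j, K) = 2*K - 7 = -7 + 2*K)
B(H) = -4 (B(H) = -4 + 0 = -4)
-29*(-3185)/488738 + B(T(-2, -6))/251642 = -29*(-3185)/488738 - 4/251642 = 92365*(1/488738) - 4*1/251642 = 92365/488738 - 2/125821 = 11620479189/61493503898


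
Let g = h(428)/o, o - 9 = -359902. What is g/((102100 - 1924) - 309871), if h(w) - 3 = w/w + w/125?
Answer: 928/9433470329375 ≈ 9.8373e-11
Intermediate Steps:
h(w) = 4 + w/125 (h(w) = 3 + (w/w + w/125) = 3 + (1 + w*(1/125)) = 3 + (1 + w/125) = 4 + w/125)
o = -359893 (o = 9 - 359902 = -359893)
g = -928/44986625 (g = (4 + (1/125)*428)/(-359893) = (4 + 428/125)*(-1/359893) = (928/125)*(-1/359893) = -928/44986625 ≈ -2.0628e-5)
g/((102100 - 1924) - 309871) = -928/(44986625*((102100 - 1924) - 309871)) = -928/(44986625*(100176 - 309871)) = -928/44986625/(-209695) = -928/44986625*(-1/209695) = 928/9433470329375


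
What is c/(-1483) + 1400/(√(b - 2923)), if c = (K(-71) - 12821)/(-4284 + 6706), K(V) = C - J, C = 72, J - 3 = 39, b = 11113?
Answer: 12791/3591826 + 20*√910/39 ≈ 15.473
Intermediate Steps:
J = 42 (J = 3 + 39 = 42)
K(V) = 30 (K(V) = 72 - 1*42 = 72 - 42 = 30)
c = -12791/2422 (c = (30 - 12821)/(-4284 + 6706) = -12791/2422 ≈ -5.2812)
c/(-1483) + 1400/(√(b - 2923)) = -12791/2422/(-1483) + 1400/(√(11113 - 2923)) = -12791/2422*(-1/1483) + 1400/(√8190) = 12791/3591826 + 1400/((3*√910)) = 12791/3591826 + 1400*(√910/2730) = 12791/3591826 + 20*√910/39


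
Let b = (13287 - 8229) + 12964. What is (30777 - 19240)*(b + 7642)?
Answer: 296085568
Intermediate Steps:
b = 18022 (b = 5058 + 12964 = 18022)
(30777 - 19240)*(b + 7642) = (30777 - 19240)*(18022 + 7642) = 11537*25664 = 296085568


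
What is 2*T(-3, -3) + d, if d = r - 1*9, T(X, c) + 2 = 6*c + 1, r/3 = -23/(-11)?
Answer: -448/11 ≈ -40.727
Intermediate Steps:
r = 69/11 (r = 3*(-23/(-11)) = 3*(-23*(-1/11)) = 3*(23/11) = 69/11 ≈ 6.2727)
T(X, c) = -1 + 6*c (T(X, c) = -2 + (6*c + 1) = -2 + (1 + 6*c) = -1 + 6*c)
d = -30/11 (d = 69/11 - 1*9 = 69/11 - 9 = -30/11 ≈ -2.7273)
2*T(-3, -3) + d = 2*(-1 + 6*(-3)) - 30/11 = 2*(-1 - 18) - 30/11 = 2*(-19) - 30/11 = -38 - 30/11 = -448/11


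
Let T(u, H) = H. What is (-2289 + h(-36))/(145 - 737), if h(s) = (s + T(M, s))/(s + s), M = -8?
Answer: 143/37 ≈ 3.8649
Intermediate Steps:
h(s) = 1 (h(s) = (s + s)/(s + s) = (2*s)/((2*s)) = (2*s)*(1/(2*s)) = 1)
(-2289 + h(-36))/(145 - 737) = (-2289 + 1)/(145 - 737) = -2288/(-592) = -2288*(-1/592) = 143/37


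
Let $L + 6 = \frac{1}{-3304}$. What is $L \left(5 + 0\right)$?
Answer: $- \frac{99125}{3304} \approx -30.002$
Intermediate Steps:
$L = - \frac{19825}{3304}$ ($L = -6 + \frac{1}{-3304} = -6 - \frac{1}{3304} = - \frac{19825}{3304} \approx -6.0003$)
$L \left(5 + 0\right) = - \frac{19825 \left(5 + 0\right)}{3304} = \left(- \frac{19825}{3304}\right) 5 = - \frac{99125}{3304}$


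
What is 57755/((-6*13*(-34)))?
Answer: 57755/2652 ≈ 21.778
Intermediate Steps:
57755/((-6*13*(-34))) = 57755/((-78*(-34))) = 57755/2652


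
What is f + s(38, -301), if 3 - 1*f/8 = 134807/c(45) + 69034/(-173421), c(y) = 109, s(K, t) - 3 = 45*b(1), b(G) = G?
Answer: -185605712320/18902889 ≈ -9818.9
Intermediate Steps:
s(K, t) = 48 (s(K, t) = 3 + 45*1 = 3 + 45 = 48)
f = -186513050992/18902889 (f = 24 - 8*(134807/109 + 69034/(-173421)) = 24 - 8*(134807*(1/109) + 69034*(-1/173421)) = 24 - 8*(134807/109 - 69034/173421) = 24 - 8*23370840041/18902889 = 24 - 186966720328/18902889 = -186513050992/18902889 ≈ -9866.9)
f + s(38, -301) = -186513050992/18902889 + 48 = -185605712320/18902889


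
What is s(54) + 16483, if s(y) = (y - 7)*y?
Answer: 19021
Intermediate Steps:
s(y) = y*(-7 + y) (s(y) = (-7 + y)*y = y*(-7 + y))
s(54) + 16483 = 54*(-7 + 54) + 16483 = 54*47 + 16483 = 2538 + 16483 = 19021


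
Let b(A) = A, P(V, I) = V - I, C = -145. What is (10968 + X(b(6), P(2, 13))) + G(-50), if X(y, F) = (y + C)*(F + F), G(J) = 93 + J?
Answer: 14069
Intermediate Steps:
X(y, F) = 2*F*(-145 + y) (X(y, F) = (y - 145)*(F + F) = (-145 + y)*(2*F) = 2*F*(-145 + y))
(10968 + X(b(6), P(2, 13))) + G(-50) = (10968 + 2*(2 - 1*13)*(-145 + 6)) + (93 - 50) = (10968 + 2*(2 - 13)*(-139)) + 43 = (10968 + 2*(-11)*(-139)) + 43 = (10968 + 3058) + 43 = 14026 + 43 = 14069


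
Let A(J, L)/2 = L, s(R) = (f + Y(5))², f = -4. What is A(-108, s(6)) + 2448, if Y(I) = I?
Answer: 2450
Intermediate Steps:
s(R) = 1 (s(R) = (-4 + 5)² = 1² = 1)
A(J, L) = 2*L
A(-108, s(6)) + 2448 = 2*1 + 2448 = 2 + 2448 = 2450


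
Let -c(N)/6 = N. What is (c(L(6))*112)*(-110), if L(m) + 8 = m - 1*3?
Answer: -369600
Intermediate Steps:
L(m) = -11 + m (L(m) = -8 + (m - 1*3) = -8 + (m - 3) = -8 + (-3 + m) = -11 + m)
c(N) = -6*N
(c(L(6))*112)*(-110) = (-6*(-11 + 6)*112)*(-110) = (-6*(-5)*112)*(-110) = (30*112)*(-110) = 3360*(-110) = -369600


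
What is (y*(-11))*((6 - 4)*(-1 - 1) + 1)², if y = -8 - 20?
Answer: 2772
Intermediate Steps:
y = -28
(y*(-11))*((6 - 4)*(-1 - 1) + 1)² = (-28*(-11))*((6 - 4)*(-1 - 1) + 1)² = 308*(2*(-2) + 1)² = 308*(-4 + 1)² = 308*(-3)² = 308*9 = 2772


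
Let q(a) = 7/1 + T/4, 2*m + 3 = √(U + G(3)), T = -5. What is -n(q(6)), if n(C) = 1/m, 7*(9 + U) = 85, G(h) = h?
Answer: 21/10 + √301/10 ≈ 3.8349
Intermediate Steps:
U = 22/7 (U = -9 + (⅐)*85 = -9 + 85/7 = 22/7 ≈ 3.1429)
m = -3/2 + √301/14 (m = -3/2 + √(22/7 + 3)/2 = -3/2 + √(43/7)/2 = -3/2 + (√301/7)/2 = -3/2 + √301/14 ≈ -0.26076)
q(a) = 23/4 (q(a) = 7/1 - 5/4 = 7*1 - 5*¼ = 7 - 5/4 = 23/4)
n(C) = 1/(-3/2 + √301/14)
-n(q(6)) = -(-21/10 - √301/10) = 21/10 + √301/10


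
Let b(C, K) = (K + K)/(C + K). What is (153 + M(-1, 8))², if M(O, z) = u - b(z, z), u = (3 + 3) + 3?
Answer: 25921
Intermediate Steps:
b(C, K) = 2*K/(C + K) (b(C, K) = (2*K)/(C + K) = 2*K/(C + K))
u = 9 (u = 6 + 3 = 9)
M(O, z) = 8 (M(O, z) = 9 - 2*z/(z + z) = 9 - 2*z/(2*z) = 9 - 2*z*1/(2*z) = 9 - 1*1 = 9 - 1 = 8)
(153 + M(-1, 8))² = (153 + 8)² = 161² = 25921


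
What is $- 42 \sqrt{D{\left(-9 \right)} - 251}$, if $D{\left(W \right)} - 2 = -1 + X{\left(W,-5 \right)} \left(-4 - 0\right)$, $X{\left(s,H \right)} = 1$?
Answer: $- 42 i \sqrt{254} \approx - 669.37 i$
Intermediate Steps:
$D{\left(W \right)} = -3$ ($D{\left(W \right)} = 2 + \left(-1 + 1 \left(-4 - 0\right)\right) = 2 + \left(-1 + 1 \left(-4 + 0\right)\right) = 2 + \left(-1 + 1 \left(-4\right)\right) = 2 - 5 = -3$)
$- 42 \sqrt{D{\left(-9 \right)} - 251} = - 42 \sqrt{-3 - 251} = - 42 \sqrt{-254} = - 42 i \sqrt{254}$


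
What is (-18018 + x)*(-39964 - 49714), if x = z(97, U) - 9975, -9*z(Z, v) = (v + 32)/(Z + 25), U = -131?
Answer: 153131238265/61 ≈ 2.5103e+9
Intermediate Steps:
z(Z, v) = -(32 + v)/(9*(25 + Z)) (z(Z, v) = -(v + 32)/(9*(Z + 25)) = -(32 + v)/(9*(25 + Z)))
x = -1216939/122 (x = (-32 - 1*(-131))/(9*(25 + 97)) - 9975 = (⅑)*(-32 + 131)/122 - 9975 = (⅑)*(1/122)*99 - 9975 = 11/122 - 9975 = -1216939/122 ≈ -9974.9)
(-18018 + x)*(-39964 - 49714) = (-18018 - 1216939/122)*(-39964 - 49714) = -3415135/122*(-89678) = 153131238265/61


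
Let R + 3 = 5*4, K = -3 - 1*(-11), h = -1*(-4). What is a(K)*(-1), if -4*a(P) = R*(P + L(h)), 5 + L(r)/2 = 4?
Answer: 51/2 ≈ 25.500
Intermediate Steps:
h = 4
K = 8 (K = -3 + 11 = 8)
L(r) = -2 (L(r) = -10 + 2*4 = -10 + 8 = -2)
R = 17 (R = -3 + 5*4 = -3 + 20 = 17)
a(P) = 17/2 - 17*P/4 (a(P) = -17*(P - 2)/4 = -17*(-2 + P)/4 = -(-34 + 17*P)/4 = 17/2 - 17*P/4)
a(K)*(-1) = (17/2 - 17/4*8)*(-1) = (17/2 - 34)*(-1) = -51/2*(-1) = 51/2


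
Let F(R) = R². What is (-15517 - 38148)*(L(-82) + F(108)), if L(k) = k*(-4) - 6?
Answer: -643228690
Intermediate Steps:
L(k) = -6 - 4*k (L(k) = -4*k - 6 = -6 - 4*k)
(-15517 - 38148)*(L(-82) + F(108)) = (-15517 - 38148)*((-6 - 4*(-82)) + 108²) = -53665*((-6 + 328) + 11664) = -53665*(322 + 11664) = -53665*11986 = -643228690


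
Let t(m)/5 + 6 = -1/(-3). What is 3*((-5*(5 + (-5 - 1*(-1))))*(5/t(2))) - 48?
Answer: -771/17 ≈ -45.353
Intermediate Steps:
t(m) = -85/3 (t(m) = -30 + 5*(-1/(-3)) = -30 + 5*(-1*(-1/3)) = -30 + 5*(1/3) = -30 + 5/3 = -85/3)
3*((-5*(5 + (-5 - 1*(-1))))*(5/t(2))) - 48 = 3*((-5*(5 + (-5 - 1*(-1))))*(5/(-85/3))) - 48 = 3*((-5*(5 + (-5 + 1)))*(5*(-3/85))) - 48 = 3*(-5*(5 - 4)*(-3/17)) - 48 = 3*(-5*1*(-3/17)) - 48 = 3*(-5*(-3/17)) - 48 = 3*(15/17) - 48 = 45/17 - 48 = -771/17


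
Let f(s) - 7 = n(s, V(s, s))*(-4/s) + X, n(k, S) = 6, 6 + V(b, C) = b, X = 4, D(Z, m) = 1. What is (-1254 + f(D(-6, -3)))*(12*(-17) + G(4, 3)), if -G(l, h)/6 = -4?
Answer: 228060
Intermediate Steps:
V(b, C) = -6 + b
G(l, h) = 24 (G(l, h) = -6*(-4) = 24)
f(s) = 11 - 24/s (f(s) = 7 + (6*(-4/s) + 4) = 7 + (-24/s + 4) = 7 + (4 - 24/s) = 11 - 24/s)
(-1254 + f(D(-6, -3)))*(12*(-17) + G(4, 3)) = (-1254 + (11 - 24/1))*(12*(-17) + 24) = (-1254 + (11 - 24*1))*(-204 + 24) = (-1254 + (11 - 24))*(-180) = (-1254 - 13)*(-180) = -1267*(-180) = 228060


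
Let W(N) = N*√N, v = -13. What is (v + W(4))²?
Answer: 25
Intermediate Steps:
W(N) = N^(3/2)
(v + W(4))² = (-13 + 4^(3/2))² = (-13 + 8)² = (-5)² = 25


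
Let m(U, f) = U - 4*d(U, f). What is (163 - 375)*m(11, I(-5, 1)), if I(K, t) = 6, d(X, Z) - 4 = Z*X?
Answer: 57028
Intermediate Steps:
d(X, Z) = 4 + X*Z (d(X, Z) = 4 + Z*X = 4 + X*Z)
m(U, f) = -16 + U - 4*U*f (m(U, f) = U - 4*(4 + U*f) = U + (-16 - 4*U*f) = -16 + U - 4*U*f)
(163 - 375)*m(11, I(-5, 1)) = (163 - 375)*(-16 + 11 - 4*11*6) = -212*(-16 + 11 - 264) = -212*(-269) = 57028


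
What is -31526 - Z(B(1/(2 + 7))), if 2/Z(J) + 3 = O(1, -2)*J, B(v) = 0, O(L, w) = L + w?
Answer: -94576/3 ≈ -31525.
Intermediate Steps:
Z(J) = 2/(-3 - J) (Z(J) = 2/(-3 + (1 - 2)*J) = 2/(-3 - J))
-31526 - Z(B(1/(2 + 7))) = -31526 - 2/(-3 - 1*0) = -31526 - 2/(-3 + 0) = -31526 - 2/(-3) = -31526 - 2*(-1)/3 = -31526 - 1*(-⅔) = -31526 + ⅔ = -94576/3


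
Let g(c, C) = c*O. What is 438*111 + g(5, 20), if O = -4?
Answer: 48598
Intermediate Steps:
g(c, C) = -4*c (g(c, C) = c*(-4) = -4*c)
438*111 + g(5, 20) = 438*111 - 4*5 = 48618 - 20 = 48598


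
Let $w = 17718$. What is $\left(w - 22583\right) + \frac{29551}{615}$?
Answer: $- \frac{2962424}{615} \approx -4817.0$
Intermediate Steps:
$\left(w - 22583\right) + \frac{29551}{615} = \left(17718 - 22583\right) + \frac{29551}{615} = -4865 + 29551 \cdot \frac{1}{615} = -4865 + \frac{29551}{615} = - \frac{2962424}{615}$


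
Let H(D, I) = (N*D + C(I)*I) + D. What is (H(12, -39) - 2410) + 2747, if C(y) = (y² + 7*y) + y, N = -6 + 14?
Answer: -46706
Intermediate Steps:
N = 8
C(y) = y² + 8*y
H(D, I) = 9*D + I²*(8 + I) (H(D, I) = (8*D + (I*(8 + I))*I) + D = (8*D + I²*(8 + I)) + D = 9*D + I²*(8 + I))
(H(12, -39) - 2410) + 2747 = ((9*12 + (-39)²*(8 - 39)) - 2410) + 2747 = ((108 + 1521*(-31)) - 2410) + 2747 = ((108 - 47151) - 2410) + 2747 = (-47043 - 2410) + 2747 = -49453 + 2747 = -46706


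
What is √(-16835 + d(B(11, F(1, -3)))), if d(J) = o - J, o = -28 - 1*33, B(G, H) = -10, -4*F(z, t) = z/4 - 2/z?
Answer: I*√16886 ≈ 129.95*I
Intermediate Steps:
F(z, t) = 1/(2*z) - z/16 (F(z, t) = -(z/4 - 2/z)/4 = -(-2/z + z/4)/4 = 1/(2*z) - z/16)
o = -61 (o = -28 - 33 = -61)
d(J) = -61 - J
√(-16835 + d(B(11, F(1, -3)))) = √(-16835 + (-61 - 1*(-10))) = √(-16835 + (-61 + 10)) = √(-16835 - 51) = √(-16886) = I*√16886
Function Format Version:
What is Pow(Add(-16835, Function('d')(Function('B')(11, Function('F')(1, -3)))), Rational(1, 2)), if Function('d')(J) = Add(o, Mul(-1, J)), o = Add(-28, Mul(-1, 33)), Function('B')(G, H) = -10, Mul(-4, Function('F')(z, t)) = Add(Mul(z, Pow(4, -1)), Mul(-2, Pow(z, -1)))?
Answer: Mul(I, Pow(16886, Rational(1, 2))) ≈ Mul(129.95, I)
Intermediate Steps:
Function('F')(z, t) = Add(Mul(Rational(1, 2), Pow(z, -1)), Mul(Rational(-1, 16), z)) (Function('F')(z, t) = Mul(Rational(-1, 4), Add(Mul(z, Pow(4, -1)), Mul(-2, Pow(z, -1)))) = Mul(Rational(-1, 4), Add(Mul(z, Rational(1, 4)), Mul(-2, Pow(z, -1)))) = Mul(Rational(-1, 4), Add(Mul(Rational(1, 4), z), Mul(-2, Pow(z, -1)))) = Mul(Rational(-1, 4), Add(Mul(-2, Pow(z, -1)), Mul(Rational(1, 4), z))) = Add(Mul(Rational(1, 2), Pow(z, -1)), Mul(Rational(-1, 16), z)))
o = -61 (o = Add(-28, -33) = -61)
Function('d')(J) = Add(-61, Mul(-1, J))
Pow(Add(-16835, Function('d')(Function('B')(11, Function('F')(1, -3)))), Rational(1, 2)) = Pow(Add(-16835, Add(-61, Mul(-1, -10))), Rational(1, 2)) = Pow(Add(-16835, Add(-61, 10)), Rational(1, 2)) = Pow(Add(-16835, -51), Rational(1, 2)) = Pow(-16886, Rational(1, 2)) = Mul(I, Pow(16886, Rational(1, 2)))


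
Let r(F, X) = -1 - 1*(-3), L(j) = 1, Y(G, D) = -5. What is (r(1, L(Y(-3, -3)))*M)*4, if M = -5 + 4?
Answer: -8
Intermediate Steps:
r(F, X) = 2 (r(F, X) = -1 + 3 = 2)
M = -1
(r(1, L(Y(-3, -3)))*M)*4 = (2*(-1))*4 = -2*4 = -8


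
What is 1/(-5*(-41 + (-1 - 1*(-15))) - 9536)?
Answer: -1/9401 ≈ -0.00010637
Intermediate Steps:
1/(-5*(-41 + (-1 - 1*(-15))) - 9536) = 1/(-5*(-41 + (-1 + 15)) - 9536) = 1/(-5*(-41 + 14) - 9536) = 1/(-5*(-27) - 9536) = 1/(135 - 9536) = 1/(-9401) = -1/9401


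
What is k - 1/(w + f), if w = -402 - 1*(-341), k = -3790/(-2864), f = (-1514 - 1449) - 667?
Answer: 6995877/5285512 ≈ 1.3236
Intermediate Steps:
f = -3630 (f = -2963 - 667 = -3630)
k = 1895/1432 (k = -3790*(-1/2864) = 1895/1432 ≈ 1.3233)
w = -61 (w = -402 + 341 = -61)
k - 1/(w + f) = 1895/1432 - 1/(-61 - 3630) = 1895/1432 - 1/(-3691) = 1895/1432 - 1*(-1/3691) = 1895/1432 + 1/3691 = 6995877/5285512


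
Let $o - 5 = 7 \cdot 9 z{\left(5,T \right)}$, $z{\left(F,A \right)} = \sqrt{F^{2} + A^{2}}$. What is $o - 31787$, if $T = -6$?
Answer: $-31782 + 63 \sqrt{61} \approx -31290.0$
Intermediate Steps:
$z{\left(F,A \right)} = \sqrt{A^{2} + F^{2}}$
$o = 5 + 63 \sqrt{61}$ ($o = 5 + 7 \cdot 9 \sqrt{\left(-6\right)^{2} + 5^{2}} = 5 + 63 \sqrt{36 + 25} = 5 + 63 \sqrt{61} \approx 497.05$)
$o - 31787 = \left(5 + 63 \sqrt{61}\right) - 31787 = -31782 + 63 \sqrt{61}$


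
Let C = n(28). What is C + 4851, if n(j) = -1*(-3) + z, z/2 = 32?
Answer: 4918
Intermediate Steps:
z = 64 (z = 2*32 = 64)
n(j) = 67 (n(j) = -1*(-3) + 64 = 3 + 64 = 67)
C = 67
C + 4851 = 67 + 4851 = 4918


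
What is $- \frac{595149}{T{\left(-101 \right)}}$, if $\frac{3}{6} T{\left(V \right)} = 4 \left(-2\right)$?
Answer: $\frac{595149}{16} \approx 37197.0$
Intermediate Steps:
$T{\left(V \right)} = -16$ ($T{\left(V \right)} = 2 \cdot 4 \left(-2\right) = 2 \left(-8\right) = -16$)
$- \frac{595149}{T{\left(-101 \right)}} = - \frac{595149}{-16} = \left(-595149\right) \left(- \frac{1}{16}\right) = \frac{595149}{16}$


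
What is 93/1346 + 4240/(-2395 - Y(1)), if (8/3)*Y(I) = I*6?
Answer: -21936383/12906794 ≈ -1.6996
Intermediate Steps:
Y(I) = 9*I/4 (Y(I) = 3*(I*6)/8 = 3*(6*I)/8 = 9*I/4)
93/1346 + 4240/(-2395 - Y(1)) = 93/1346 + 4240/(-2395 - 9/4) = 93/1346 + 4240/(-9589/4) = 93/1346 + 4240*(-4/9589) = 93/1346 - 16960/9589 = -21936383/12906794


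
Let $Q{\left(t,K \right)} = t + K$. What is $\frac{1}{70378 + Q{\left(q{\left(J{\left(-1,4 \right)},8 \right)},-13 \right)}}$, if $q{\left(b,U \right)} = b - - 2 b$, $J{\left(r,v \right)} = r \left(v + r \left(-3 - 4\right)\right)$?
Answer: $\frac{1}{70332} \approx 1.4218 \cdot 10^{-5}$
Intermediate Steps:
$J{\left(r,v \right)} = r \left(v - 7 r\right)$ ($J{\left(r,v \right)} = r \left(v + r \left(-7\right)\right) = r \left(v - 7 r\right)$)
$q{\left(b,U \right)} = 3 b$ ($q{\left(b,U \right)} = b + 2 b = 3 b$)
$Q{\left(t,K \right)} = K + t$
$\frac{1}{70378 + Q{\left(q{\left(J{\left(-1,4 \right)},8 \right)},-13 \right)}} = \frac{1}{70378 + \left(-13 + 3 \left(- (4 - -7)\right)\right)} = \frac{1}{70378 + \left(-13 + 3 \left(- (4 + 7)\right)\right)} = \frac{1}{70378 + \left(-13 + 3 \left(\left(-1\right) 11\right)\right)} = \frac{1}{70378 + \left(-13 + 3 \left(-11\right)\right)} = \frac{1}{70378 - 46} = \frac{1}{70332}$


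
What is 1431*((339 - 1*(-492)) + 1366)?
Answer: 3143907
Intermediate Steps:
1431*((339 - 1*(-492)) + 1366) = 1431*((339 + 492) + 1366) = 1431*(831 + 1366) = 1431*2197 = 3143907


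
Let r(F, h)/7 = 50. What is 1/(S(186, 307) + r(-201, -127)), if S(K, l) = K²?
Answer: 1/34946 ≈ 2.8616e-5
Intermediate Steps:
r(F, h) = 350 (r(F, h) = 7*50 = 350)
1/(S(186, 307) + r(-201, -127)) = 1/(186² + 350) = 1/(34596 + 350) = 1/34946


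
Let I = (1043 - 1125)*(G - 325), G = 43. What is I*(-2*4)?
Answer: -184992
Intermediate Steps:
I = 23124 (I = (1043 - 1125)*(43 - 325) = -82*(-282) = 23124)
I*(-2*4) = 23124*(-2*4) = 23124*(-8) = -184992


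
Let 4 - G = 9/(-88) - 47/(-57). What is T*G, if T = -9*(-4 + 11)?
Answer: -345261/1672 ≈ -206.50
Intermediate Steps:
T = -63 (T = -9*7 = -63)
G = 16441/5016 (G = 4 - (9/(-88) - 47/(-57)) = 4 - (9*(-1/88) - 47*(-1/57)) = 4 - (-9/88 + 47/57) = 4 - 1*3623/5016 = 4 - 3623/5016 = 16441/5016 ≈ 3.2777)
T*G = -63*16441/5016 = -345261/1672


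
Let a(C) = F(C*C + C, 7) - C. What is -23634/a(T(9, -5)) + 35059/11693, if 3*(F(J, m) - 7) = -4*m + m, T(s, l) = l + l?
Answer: -138000886/58465 ≈ -2360.4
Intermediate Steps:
T(s, l) = 2*l
F(J, m) = 7 - m (F(J, m) = 7 + (-4*m + m)/3 = 7 + (-3*m)/3 = 7 - m)
a(C) = -C (a(C) = (7 - 1*7) - C = (7 - 7) - C = 0 - C = -C)
-23634/a(T(9, -5)) + 35059/11693 = -23634/((-2*(-5))) + 35059/11693 = -23634/((-1*(-10))) + 35059*(1/11693) = -23634/10 + 35059/11693 = -23634*⅒ + 35059/11693 = -11817/5 + 35059/11693 = -138000886/58465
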